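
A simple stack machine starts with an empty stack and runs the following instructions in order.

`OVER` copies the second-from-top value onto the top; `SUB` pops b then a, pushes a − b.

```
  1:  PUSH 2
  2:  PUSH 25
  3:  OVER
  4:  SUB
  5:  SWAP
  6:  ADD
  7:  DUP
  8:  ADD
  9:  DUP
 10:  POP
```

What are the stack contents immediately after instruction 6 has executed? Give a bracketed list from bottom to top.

[25]

PUSH 2  -> 2
PUSH 25 -> 2 25
OVER    -> 2 25 2
SUB     -> 2 23
SWAP    -> 23 2
ADD     -> 25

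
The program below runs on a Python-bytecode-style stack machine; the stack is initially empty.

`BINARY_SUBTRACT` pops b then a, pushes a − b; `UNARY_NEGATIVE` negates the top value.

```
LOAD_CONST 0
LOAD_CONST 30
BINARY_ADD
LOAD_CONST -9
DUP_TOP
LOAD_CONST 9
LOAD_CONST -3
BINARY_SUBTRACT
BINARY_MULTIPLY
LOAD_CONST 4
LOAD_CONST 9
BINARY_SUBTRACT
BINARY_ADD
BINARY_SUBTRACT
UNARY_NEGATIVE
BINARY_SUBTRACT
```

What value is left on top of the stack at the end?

134

LOAD_CONST 0    : [0]
LOAD_CONST 30   : [0, 30]
BINARY_ADD      : [30]
LOAD_CONST -9   : [30, -9]
DUP_TOP         : [30, -9, -9]
LOAD_CONST 9    : [30, -9, -9, 9]
LOAD_CONST -3   : [30, -9, -9, 9, -3]
BINARY_SUBTRACT : [30, -9, -9, 12]
BINARY_MULTIPLY : [30, -9, -108]
LOAD_CONST 4    : [30, -9, -108, 4]
LOAD_CONST 9    : [30, -9, -108, 4, 9]
BINARY_SUBTRACT : [30, -9, -108, -5]
BINARY_ADD      : [30, -9, -113]
BINARY_SUBTRACT : [30, 104]
UNARY_NEGATIVE  : [30, -104]
BINARY_SUBTRACT : [134]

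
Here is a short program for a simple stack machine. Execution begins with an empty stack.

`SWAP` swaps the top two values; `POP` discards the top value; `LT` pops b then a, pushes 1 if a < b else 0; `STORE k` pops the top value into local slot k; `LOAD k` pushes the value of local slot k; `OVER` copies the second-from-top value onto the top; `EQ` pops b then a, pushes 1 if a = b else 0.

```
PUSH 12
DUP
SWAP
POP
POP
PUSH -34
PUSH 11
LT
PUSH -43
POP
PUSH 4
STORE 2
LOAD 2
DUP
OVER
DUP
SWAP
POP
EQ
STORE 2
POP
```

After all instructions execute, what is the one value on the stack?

1

PUSH 12  : [12]
DUP      : [12, 12]
SWAP     : [12, 12]
POP      : [12]
POP      : []
PUSH -34 : [-34]
PUSH 11  : [-34, 11]
LT       : [1]
PUSH -43 : [1, -43]
POP      : [1]
PUSH 4   : [1, 4]
STORE 2  : [1]
LOAD 2   : [1, 4]
DUP      : [1, 4, 4]
OVER     : [1, 4, 4, 4]
DUP      : [1, 4, 4, 4, 4]
SWAP     : [1, 4, 4, 4, 4]
POP      : [1, 4, 4, 4]
EQ       : [1, 4, 1]
STORE 2  : [1, 4]
POP      : [1]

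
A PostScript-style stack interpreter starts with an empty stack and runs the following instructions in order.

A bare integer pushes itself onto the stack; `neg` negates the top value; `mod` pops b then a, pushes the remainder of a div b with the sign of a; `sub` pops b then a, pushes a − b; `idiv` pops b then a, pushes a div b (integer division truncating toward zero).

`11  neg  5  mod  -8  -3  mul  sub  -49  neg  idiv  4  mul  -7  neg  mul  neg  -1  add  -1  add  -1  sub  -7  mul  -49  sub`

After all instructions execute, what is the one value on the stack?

11    [11]
neg   [-11]
5     [-11, 5]
mod   [-1]
-8    [-1, -8]
-3    [-1, -8, -3]
mul   [-1, 24]
sub   [-25]
-49   [-25, -49]
neg   [-25, 49]
idiv  [0]
4     [0, 4]
mul   [0]
-7    [0, -7]
neg   [0, 7]
mul   [0]
neg   [0]
-1    [0, -1]
add   [-1]
-1    [-1, -1]
add   [-2]
-1    [-2, -1]
sub   [-1]
-7    [-1, -7]
mul   [7]
-49   [7, -49]
sub   [56]

56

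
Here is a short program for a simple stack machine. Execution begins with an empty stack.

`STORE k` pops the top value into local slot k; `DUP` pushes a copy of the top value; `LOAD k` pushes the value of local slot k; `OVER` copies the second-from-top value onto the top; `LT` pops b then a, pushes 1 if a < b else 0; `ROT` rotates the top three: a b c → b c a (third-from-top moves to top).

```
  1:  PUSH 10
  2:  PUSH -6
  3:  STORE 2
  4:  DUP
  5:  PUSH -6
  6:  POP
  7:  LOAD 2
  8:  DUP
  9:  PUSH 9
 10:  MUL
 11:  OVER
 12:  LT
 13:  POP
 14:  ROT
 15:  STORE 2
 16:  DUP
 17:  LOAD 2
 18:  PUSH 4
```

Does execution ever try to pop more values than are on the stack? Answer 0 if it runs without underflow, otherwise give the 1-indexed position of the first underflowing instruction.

PUSH 10 → 10
PUSH -6 → 10 -6
STORE 2 → 10
DUP     → 10 10
PUSH -6 → 10 10 -6
POP     → 10 10
LOAD 2  → 10 10 -6
DUP     → 10 10 -6 -6
PUSH 9  → 10 10 -6 -6 9
MUL     → 10 10 -6 -54
OVER    → 10 10 -6 -54 -6
LT      → 10 10 -6 1
POP     → 10 10 -6
ROT     → 10 -6 10
STORE 2 → 10 -6
DUP     → 10 -6 -6
LOAD 2  → 10 -6 -6 10
PUSH 4  → 10 -6 -6 10 4

0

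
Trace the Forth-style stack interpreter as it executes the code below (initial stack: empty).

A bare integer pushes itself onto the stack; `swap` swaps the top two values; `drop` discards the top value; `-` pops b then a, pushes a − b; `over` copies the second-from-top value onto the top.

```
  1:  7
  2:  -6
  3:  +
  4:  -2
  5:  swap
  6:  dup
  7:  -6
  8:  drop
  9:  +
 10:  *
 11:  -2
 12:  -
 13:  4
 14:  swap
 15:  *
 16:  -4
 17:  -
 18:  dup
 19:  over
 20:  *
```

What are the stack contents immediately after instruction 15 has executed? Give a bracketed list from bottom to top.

7    : 7
-6   : 7 -6
+    : 1
-2   : 1 -2
swap : -2 1
dup  : -2 1 1
-6   : -2 1 1 -6
drop : -2 1 1
+    : -2 2
*    : -4
-2   : -4 -2
-    : -2
4    : -2 4
swap : 4 -2
*    : -8

[-8]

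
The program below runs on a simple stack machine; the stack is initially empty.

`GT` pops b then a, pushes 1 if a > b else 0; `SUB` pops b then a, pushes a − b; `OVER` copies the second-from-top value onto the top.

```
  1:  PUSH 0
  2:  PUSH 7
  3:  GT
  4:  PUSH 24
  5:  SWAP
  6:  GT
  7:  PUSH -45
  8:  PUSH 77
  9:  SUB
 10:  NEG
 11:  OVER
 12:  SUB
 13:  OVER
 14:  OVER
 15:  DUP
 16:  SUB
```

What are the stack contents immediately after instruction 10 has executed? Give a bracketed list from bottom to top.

PUSH 0   : 0
PUSH 7   : 0 7
GT       : 0
PUSH 24  : 0 24
SWAP     : 24 0
GT       : 1
PUSH -45 : 1 -45
PUSH 77  : 1 -45 77
SUB      : 1 -122
NEG      : 1 122

[1, 122]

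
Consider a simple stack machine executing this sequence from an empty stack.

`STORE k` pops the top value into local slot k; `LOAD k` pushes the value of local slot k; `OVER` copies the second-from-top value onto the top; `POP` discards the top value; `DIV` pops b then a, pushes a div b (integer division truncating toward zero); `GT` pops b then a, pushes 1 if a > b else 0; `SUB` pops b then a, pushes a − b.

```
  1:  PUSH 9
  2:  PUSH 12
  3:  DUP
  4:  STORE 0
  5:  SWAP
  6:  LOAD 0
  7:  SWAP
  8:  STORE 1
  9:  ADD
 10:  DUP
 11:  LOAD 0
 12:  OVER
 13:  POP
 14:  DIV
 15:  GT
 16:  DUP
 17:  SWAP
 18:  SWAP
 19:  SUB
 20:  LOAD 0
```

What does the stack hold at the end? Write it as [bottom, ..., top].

PUSH 9  -> [9]
PUSH 12 -> [9, 12]
DUP     -> [9, 12, 12]
STORE 0 -> [9, 12]
SWAP    -> [12, 9]
LOAD 0  -> [12, 9, 12]
SWAP    -> [12, 12, 9]
STORE 1 -> [12, 12]
ADD     -> [24]
DUP     -> [24, 24]
LOAD 0  -> [24, 24, 12]
OVER    -> [24, 24, 12, 24]
POP     -> [24, 24, 12]
DIV     -> [24, 2]
GT      -> [1]
DUP     -> [1, 1]
SWAP    -> [1, 1]
SWAP    -> [1, 1]
SUB     -> [0]
LOAD 0  -> [0, 12]

[0, 12]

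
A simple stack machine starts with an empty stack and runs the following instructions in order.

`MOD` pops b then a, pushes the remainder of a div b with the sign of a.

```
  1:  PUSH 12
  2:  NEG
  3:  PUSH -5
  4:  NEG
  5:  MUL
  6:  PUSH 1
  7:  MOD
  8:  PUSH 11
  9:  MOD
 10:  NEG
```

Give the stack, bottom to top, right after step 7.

PUSH 12 : [12]
NEG     : [-12]
PUSH -5 : [-12, -5]
NEG     : [-12, 5]
MUL     : [-60]
PUSH 1  : [-60, 1]
MOD     : [0]

[0]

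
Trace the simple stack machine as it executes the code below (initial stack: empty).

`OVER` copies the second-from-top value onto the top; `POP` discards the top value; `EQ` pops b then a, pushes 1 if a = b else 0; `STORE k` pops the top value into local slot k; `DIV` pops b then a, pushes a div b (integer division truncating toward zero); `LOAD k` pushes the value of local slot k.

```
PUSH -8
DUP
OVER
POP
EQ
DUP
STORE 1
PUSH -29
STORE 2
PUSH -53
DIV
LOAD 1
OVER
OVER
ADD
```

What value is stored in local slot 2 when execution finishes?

PUSH -8  -> [-8]
DUP      -> [-8, -8]
OVER     -> [-8, -8, -8]
POP      -> [-8, -8]
EQ       -> [1]
DUP      -> [1, 1]
STORE 1  -> [1]
PUSH -29 -> [1, -29]
STORE 2  -> [1]
PUSH -53 -> [1, -53]
DIV      -> [0]
LOAD 1   -> [0, 1]
OVER     -> [0, 1, 0]
OVER     -> [0, 1, 0, 1]
ADD      -> [0, 1, 1]

-29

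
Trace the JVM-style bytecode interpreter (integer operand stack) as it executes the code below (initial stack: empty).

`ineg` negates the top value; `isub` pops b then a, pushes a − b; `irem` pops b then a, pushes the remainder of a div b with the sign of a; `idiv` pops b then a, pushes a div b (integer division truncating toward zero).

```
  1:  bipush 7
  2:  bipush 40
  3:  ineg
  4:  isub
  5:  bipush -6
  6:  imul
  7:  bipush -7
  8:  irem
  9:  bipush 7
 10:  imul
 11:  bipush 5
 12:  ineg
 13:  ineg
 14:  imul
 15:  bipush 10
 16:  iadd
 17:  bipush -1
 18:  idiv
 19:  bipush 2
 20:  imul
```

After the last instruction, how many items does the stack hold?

bipush 7  : [7]
bipush 40 : [7, 40]
ineg      : [7, -40]
isub      : [47]
bipush -6 : [47, -6]
imul      : [-282]
bipush -7 : [-282, -7]
irem      : [-2]
bipush 7  : [-2, 7]
imul      : [-14]
bipush 5  : [-14, 5]
ineg      : [-14, -5]
ineg      : [-14, 5]
imul      : [-70]
bipush 10 : [-70, 10]
iadd      : [-60]
bipush -1 : [-60, -1]
idiv      : [60]
bipush 2  : [60, 2]
imul      : [120]

1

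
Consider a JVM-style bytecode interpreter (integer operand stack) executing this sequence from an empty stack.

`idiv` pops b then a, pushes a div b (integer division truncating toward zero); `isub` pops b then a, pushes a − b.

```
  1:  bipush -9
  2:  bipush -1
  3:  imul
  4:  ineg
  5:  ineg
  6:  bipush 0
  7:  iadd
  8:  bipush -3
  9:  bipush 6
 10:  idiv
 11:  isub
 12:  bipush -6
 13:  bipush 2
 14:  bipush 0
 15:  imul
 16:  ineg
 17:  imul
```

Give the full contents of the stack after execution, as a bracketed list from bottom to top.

bipush -9 : [-9]
bipush -1 : [-9, -1]
imul      : [9]
ineg      : [-9]
ineg      : [9]
bipush 0  : [9, 0]
iadd      : [9]
bipush -3 : [9, -3]
bipush 6  : [9, -3, 6]
idiv      : [9, 0]
isub      : [9]
bipush -6 : [9, -6]
bipush 2  : [9, -6, 2]
bipush 0  : [9, -6, 2, 0]
imul      : [9, -6, 0]
ineg      : [9, -6, 0]
imul      : [9, 0]

[9, 0]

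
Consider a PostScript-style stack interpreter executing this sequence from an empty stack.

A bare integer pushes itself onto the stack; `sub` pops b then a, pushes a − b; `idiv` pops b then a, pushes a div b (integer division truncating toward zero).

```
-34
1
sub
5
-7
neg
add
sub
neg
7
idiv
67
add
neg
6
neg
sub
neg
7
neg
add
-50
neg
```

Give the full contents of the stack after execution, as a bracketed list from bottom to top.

-34  : [-34]
1    : [-34, 1]
sub  : [-35]
5    : [-35, 5]
-7   : [-35, 5, -7]
neg  : [-35, 5, 7]
add  : [-35, 12]
sub  : [-47]
neg  : [47]
7    : [47, 7]
idiv : [6]
67   : [6, 67]
add  : [73]
neg  : [-73]
6    : [-73, 6]
neg  : [-73, -6]
sub  : [-67]
neg  : [67]
7    : [67, 7]
neg  : [67, -7]
add  : [60]
-50  : [60, -50]
neg  : [60, 50]

[60, 50]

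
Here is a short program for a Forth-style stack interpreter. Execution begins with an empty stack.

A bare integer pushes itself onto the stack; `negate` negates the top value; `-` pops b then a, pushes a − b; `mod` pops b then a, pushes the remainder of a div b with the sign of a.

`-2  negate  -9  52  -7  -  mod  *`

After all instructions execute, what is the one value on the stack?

-18

-2     : -2
negate : 2
-9     : 2 -9
52     : 2 -9 52
-7     : 2 -9 52 -7
-      : 2 -9 59
mod    : 2 -9
*      : -18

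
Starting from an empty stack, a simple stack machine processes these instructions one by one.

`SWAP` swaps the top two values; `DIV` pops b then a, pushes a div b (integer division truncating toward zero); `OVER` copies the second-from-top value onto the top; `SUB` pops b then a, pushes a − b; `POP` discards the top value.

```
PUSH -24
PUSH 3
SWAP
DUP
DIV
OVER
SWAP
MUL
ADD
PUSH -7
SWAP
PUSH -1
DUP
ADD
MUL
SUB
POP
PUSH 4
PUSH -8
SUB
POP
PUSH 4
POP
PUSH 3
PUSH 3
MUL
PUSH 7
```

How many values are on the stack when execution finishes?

PUSH -24  -24
PUSH 3    -24 3
SWAP      3 -24
DUP       3 -24 -24
DIV       3 1
OVER      3 1 3
SWAP      3 3 1
MUL       3 3
ADD       6
PUSH -7   6 -7
SWAP      -7 6
PUSH -1   -7 6 -1
DUP       -7 6 -1 -1
ADD       -7 6 -2
MUL       -7 -12
SUB       5
POP       (empty)
PUSH 4    4
PUSH -8   4 -8
SUB       12
POP       (empty)
PUSH 4    4
POP       (empty)
PUSH 3    3
PUSH 3    3 3
MUL       9
PUSH 7    9 7

2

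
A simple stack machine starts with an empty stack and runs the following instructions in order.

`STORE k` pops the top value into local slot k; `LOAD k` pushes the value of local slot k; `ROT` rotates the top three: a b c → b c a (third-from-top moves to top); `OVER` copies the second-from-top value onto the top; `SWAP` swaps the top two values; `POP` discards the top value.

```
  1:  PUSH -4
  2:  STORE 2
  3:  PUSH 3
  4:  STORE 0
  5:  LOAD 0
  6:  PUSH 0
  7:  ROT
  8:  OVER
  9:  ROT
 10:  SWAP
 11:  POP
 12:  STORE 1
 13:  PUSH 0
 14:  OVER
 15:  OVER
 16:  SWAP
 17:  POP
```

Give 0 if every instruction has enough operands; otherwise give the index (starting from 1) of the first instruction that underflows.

7

PUSH -4  -4
STORE 2  (empty)
PUSH 3   3
STORE 0  (empty)
LOAD 0   3
PUSH 0   3 0
ROT  — needs 3 operands, stack has 2 → underflow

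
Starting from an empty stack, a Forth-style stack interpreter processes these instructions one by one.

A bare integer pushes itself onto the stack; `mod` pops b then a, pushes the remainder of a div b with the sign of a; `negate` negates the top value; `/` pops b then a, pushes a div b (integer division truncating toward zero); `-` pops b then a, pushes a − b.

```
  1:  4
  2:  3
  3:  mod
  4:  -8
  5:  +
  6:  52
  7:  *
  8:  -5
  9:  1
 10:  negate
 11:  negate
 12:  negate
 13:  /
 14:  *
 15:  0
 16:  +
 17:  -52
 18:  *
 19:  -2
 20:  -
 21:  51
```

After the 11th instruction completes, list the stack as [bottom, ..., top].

4      -> [4]
3      -> [4, 3]
mod    -> [1]
-8     -> [1, -8]
+      -> [-7]
52     -> [-7, 52]
*      -> [-364]
-5     -> [-364, -5]
1      -> [-364, -5, 1]
negate -> [-364, -5, -1]
negate -> [-364, -5, 1]

[-364, -5, 1]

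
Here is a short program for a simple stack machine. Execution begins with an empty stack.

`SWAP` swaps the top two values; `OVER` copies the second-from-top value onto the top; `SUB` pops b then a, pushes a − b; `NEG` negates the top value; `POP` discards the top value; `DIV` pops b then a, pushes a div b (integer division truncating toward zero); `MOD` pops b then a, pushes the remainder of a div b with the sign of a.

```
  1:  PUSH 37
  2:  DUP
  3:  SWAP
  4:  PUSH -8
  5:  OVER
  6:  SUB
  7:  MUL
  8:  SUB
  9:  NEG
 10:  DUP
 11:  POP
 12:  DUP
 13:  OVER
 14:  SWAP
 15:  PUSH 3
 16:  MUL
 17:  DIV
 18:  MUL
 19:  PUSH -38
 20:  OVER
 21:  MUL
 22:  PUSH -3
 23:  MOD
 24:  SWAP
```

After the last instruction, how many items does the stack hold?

PUSH 37  -> 37
DUP      -> 37 37
SWAP     -> 37 37
PUSH -8  -> 37 37 -8
OVER     -> 37 37 -8 37
SUB      -> 37 37 -45
MUL      -> 37 -1665
SUB      -> 1702
NEG      -> -1702
DUP      -> -1702 -1702
POP      -> -1702
DUP      -> -1702 -1702
OVER     -> -1702 -1702 -1702
SWAP     -> -1702 -1702 -1702
PUSH 3   -> -1702 -1702 -1702 3
MUL      -> -1702 -1702 -5106
DIV      -> -1702 0
MUL      -> 0
PUSH -38 -> 0 -38
OVER     -> 0 -38 0
MUL      -> 0 0
PUSH -3  -> 0 0 -3
MOD      -> 0 0
SWAP     -> 0 0

2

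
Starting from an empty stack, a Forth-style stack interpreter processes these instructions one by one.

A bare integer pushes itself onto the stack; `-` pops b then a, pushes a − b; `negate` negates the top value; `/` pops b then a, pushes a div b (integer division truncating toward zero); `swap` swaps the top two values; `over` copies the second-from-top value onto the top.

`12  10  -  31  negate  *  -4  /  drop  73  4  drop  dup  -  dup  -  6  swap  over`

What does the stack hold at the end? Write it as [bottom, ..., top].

12     : 12
10     : 12 10
-      : 2
31     : 2 31
negate : 2 -31
*      : -62
-4     : -62 -4
/      : 15
drop   : (empty)
73     : 73
4      : 73 4
drop   : 73
dup    : 73 73
-      : 0
dup    : 0 0
-      : 0
6      : 0 6
swap   : 6 0
over   : 6 0 6

[6, 0, 6]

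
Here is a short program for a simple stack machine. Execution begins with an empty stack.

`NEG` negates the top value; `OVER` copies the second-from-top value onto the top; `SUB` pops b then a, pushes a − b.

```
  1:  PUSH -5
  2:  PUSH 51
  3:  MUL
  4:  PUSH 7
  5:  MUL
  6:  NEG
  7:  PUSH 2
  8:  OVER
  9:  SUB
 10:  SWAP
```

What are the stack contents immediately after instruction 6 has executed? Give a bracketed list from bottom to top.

PUSH -5 : -5
PUSH 51 : -5 51
MUL     : -255
PUSH 7  : -255 7
MUL     : -1785
NEG     : 1785

[1785]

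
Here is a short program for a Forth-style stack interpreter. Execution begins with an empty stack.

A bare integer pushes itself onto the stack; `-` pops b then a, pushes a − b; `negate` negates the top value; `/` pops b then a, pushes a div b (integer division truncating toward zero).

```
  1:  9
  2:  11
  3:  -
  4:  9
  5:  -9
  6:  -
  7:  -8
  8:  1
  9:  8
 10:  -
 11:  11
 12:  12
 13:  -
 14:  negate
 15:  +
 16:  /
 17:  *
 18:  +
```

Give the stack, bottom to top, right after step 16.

[-2, 18, 1]

9      → [9]
11     → [9, 11]
-      → [-2]
9      → [-2, 9]
-9     → [-2, 9, -9]
-      → [-2, 18]
-8     → [-2, 18, -8]
1      → [-2, 18, -8, 1]
8      → [-2, 18, -8, 1, 8]
-      → [-2, 18, -8, -7]
11     → [-2, 18, -8, -7, 11]
12     → [-2, 18, -8, -7, 11, 12]
-      → [-2, 18, -8, -7, -1]
negate → [-2, 18, -8, -7, 1]
+      → [-2, 18, -8, -6]
/      → [-2, 18, 1]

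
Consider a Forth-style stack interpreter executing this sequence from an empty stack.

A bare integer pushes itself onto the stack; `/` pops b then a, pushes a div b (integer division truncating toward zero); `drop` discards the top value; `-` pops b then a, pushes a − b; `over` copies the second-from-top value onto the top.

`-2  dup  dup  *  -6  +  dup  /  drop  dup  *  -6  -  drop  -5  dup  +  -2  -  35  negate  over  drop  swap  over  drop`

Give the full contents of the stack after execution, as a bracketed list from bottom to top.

[-35, -8]

-2     → [-2]
dup    → [-2, -2]
dup    → [-2, -2, -2]
*      → [-2, 4]
-6     → [-2, 4, -6]
+      → [-2, -2]
dup    → [-2, -2, -2]
/      → [-2, 1]
drop   → [-2]
dup    → [-2, -2]
*      → [4]
-6     → [4, -6]
-      → [10]
drop   → []
-5     → [-5]
dup    → [-5, -5]
+      → [-10]
-2     → [-10, -2]
-      → [-8]
35     → [-8, 35]
negate → [-8, -35]
over   → [-8, -35, -8]
drop   → [-8, -35]
swap   → [-35, -8]
over   → [-35, -8, -35]
drop   → [-35, -8]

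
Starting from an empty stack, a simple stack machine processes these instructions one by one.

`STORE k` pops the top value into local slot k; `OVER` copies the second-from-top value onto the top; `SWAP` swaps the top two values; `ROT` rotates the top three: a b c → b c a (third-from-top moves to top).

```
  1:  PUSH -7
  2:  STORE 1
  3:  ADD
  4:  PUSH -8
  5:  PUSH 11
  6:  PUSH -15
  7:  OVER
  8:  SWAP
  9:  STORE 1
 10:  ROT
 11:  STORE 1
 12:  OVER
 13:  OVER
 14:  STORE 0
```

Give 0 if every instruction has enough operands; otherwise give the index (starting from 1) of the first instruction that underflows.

PUSH -7  [-7]
STORE 1  []
ADD  — needs 2 operands, stack has 0 → underflow

3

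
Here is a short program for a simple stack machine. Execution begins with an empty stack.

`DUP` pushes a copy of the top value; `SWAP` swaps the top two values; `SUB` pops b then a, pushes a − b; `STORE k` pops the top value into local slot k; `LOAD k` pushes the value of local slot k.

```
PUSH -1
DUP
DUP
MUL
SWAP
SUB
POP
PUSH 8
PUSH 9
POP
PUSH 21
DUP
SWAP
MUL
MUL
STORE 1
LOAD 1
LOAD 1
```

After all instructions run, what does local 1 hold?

PUSH -1  -1
DUP      -1 -1
DUP      -1 -1 -1
MUL      -1 1
SWAP     1 -1
SUB      2
POP      (empty)
PUSH 8   8
PUSH 9   8 9
POP      8
PUSH 21  8 21
DUP      8 21 21
SWAP     8 21 21
MUL      8 441
MUL      3528
STORE 1  (empty)
LOAD 1   3528
LOAD 1   3528 3528

3528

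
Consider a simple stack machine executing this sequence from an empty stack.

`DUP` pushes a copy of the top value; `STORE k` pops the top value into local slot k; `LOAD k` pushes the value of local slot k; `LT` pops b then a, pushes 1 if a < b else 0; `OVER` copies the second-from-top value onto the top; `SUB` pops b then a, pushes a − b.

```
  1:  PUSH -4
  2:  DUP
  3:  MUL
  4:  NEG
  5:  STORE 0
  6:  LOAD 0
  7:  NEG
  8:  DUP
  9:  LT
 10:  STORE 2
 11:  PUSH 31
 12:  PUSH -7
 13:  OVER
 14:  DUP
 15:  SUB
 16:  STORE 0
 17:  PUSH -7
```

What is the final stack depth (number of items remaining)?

PUSH -4  [-4]
DUP      [-4, -4]
MUL      [16]
NEG      [-16]
STORE 0  []
LOAD 0   [-16]
NEG      [16]
DUP      [16, 16]
LT       [0]
STORE 2  []
PUSH 31  [31]
PUSH -7  [31, -7]
OVER     [31, -7, 31]
DUP      [31, -7, 31, 31]
SUB      [31, -7, 0]
STORE 0  [31, -7]
PUSH -7  [31, -7, -7]

3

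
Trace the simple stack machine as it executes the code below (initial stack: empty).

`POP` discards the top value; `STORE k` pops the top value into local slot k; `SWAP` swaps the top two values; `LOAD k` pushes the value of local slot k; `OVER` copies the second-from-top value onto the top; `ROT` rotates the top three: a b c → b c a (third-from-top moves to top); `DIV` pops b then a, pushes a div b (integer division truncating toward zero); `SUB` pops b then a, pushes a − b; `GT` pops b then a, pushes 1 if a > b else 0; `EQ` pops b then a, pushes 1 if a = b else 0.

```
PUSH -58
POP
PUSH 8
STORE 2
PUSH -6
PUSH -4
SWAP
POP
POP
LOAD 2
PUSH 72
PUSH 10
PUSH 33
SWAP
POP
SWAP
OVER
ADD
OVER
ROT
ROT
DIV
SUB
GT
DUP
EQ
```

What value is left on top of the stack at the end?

1

PUSH -58 -> [-58]
POP      -> []
PUSH 8   -> [8]
STORE 2  -> []
PUSH -6  -> [-6]
PUSH -4  -> [-6, -4]
SWAP     -> [-4, -6]
POP      -> [-4]
POP      -> []
LOAD 2   -> [8]
PUSH 72  -> [8, 72]
PUSH 10  -> [8, 72, 10]
PUSH 33  -> [8, 72, 10, 33]
SWAP     -> [8, 72, 33, 10]
POP      -> [8, 72, 33]
SWAP     -> [8, 33, 72]
OVER     -> [8, 33, 72, 33]
ADD      -> [8, 33, 105]
OVER     -> [8, 33, 105, 33]
ROT      -> [8, 105, 33, 33]
ROT      -> [8, 33, 33, 105]
DIV      -> [8, 33, 0]
SUB      -> [8, 33]
GT       -> [0]
DUP      -> [0, 0]
EQ       -> [1]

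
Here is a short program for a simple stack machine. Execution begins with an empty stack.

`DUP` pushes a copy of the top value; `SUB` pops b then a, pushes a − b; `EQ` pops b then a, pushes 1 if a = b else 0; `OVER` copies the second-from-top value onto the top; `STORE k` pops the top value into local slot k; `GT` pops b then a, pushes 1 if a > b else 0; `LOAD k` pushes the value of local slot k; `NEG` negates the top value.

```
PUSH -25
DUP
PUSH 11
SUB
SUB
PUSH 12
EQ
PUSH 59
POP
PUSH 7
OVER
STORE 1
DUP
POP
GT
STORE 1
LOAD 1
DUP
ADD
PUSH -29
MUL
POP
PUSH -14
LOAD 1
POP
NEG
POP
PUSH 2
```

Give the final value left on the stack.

PUSH -25 : -25
DUP      : -25 -25
PUSH 11  : -25 -25 11
SUB      : -25 -36
SUB      : 11
PUSH 12  : 11 12
EQ       : 0
PUSH 59  : 0 59
POP      : 0
PUSH 7   : 0 7
OVER     : 0 7 0
STORE 1  : 0 7
DUP      : 0 7 7
POP      : 0 7
GT       : 0
STORE 1  : (empty)
LOAD 1   : 0
DUP      : 0 0
ADD      : 0
PUSH -29 : 0 -29
MUL      : 0
POP      : (empty)
PUSH -14 : -14
LOAD 1   : -14 0
POP      : -14
NEG      : 14
POP      : (empty)
PUSH 2   : 2

2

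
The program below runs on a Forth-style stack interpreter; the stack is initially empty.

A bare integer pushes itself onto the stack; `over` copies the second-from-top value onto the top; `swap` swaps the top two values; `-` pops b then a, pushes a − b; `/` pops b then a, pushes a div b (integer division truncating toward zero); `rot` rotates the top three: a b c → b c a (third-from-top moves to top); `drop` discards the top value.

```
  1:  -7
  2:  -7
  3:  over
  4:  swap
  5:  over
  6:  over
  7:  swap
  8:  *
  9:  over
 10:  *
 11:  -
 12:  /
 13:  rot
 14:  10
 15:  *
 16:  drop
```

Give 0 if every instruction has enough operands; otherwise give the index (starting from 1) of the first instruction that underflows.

13

-7   -> [-7]
-7   -> [-7, -7]
over -> [-7, -7, -7]
swap -> [-7, -7, -7]
over -> [-7, -7, -7, -7]
over -> [-7, -7, -7, -7, -7]
swap -> [-7, -7, -7, -7, -7]
*    -> [-7, -7, -7, 49]
over -> [-7, -7, -7, 49, -7]
*    -> [-7, -7, -7, -343]
-    -> [-7, -7, 336]
/    -> [-7, 0]
rot  — needs 3 operands, stack has 2 → underflow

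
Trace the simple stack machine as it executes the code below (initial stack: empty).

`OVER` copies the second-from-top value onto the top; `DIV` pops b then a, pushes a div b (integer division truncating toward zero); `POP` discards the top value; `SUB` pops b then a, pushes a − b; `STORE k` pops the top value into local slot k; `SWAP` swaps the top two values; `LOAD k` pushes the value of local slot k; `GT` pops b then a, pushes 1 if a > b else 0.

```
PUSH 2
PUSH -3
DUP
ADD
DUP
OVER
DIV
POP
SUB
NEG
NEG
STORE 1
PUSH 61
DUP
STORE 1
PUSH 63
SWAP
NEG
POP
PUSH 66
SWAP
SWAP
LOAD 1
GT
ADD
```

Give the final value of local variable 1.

PUSH 2  -> [2]
PUSH -3 -> [2, -3]
DUP     -> [2, -3, -3]
ADD     -> [2, -6]
DUP     -> [2, -6, -6]
OVER    -> [2, -6, -6, -6]
DIV     -> [2, -6, 1]
POP     -> [2, -6]
SUB     -> [8]
NEG     -> [-8]
NEG     -> [8]
STORE 1 -> []
PUSH 61 -> [61]
DUP     -> [61, 61]
STORE 1 -> [61]
PUSH 63 -> [61, 63]
SWAP    -> [63, 61]
NEG     -> [63, -61]
POP     -> [63]
PUSH 66 -> [63, 66]
SWAP    -> [66, 63]
SWAP    -> [63, 66]
LOAD 1  -> [63, 66, 61]
GT      -> [63, 1]
ADD     -> [64]

61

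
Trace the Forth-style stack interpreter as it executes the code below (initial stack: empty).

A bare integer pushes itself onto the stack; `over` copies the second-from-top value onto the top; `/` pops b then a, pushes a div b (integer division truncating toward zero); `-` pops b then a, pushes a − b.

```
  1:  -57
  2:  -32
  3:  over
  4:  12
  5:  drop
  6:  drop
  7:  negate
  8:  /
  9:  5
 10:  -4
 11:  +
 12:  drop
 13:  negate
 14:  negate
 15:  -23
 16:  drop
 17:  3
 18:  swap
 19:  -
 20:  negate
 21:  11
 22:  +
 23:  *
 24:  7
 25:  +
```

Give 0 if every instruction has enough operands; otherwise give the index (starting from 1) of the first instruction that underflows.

23

-57    : -57
-32    : -57 -32
over   : -57 -32 -57
12     : -57 -32 -57 12
drop   : -57 -32 -57
drop   : -57 -32
negate : -57 32
/      : -1
5      : -1 5
-4     : -1 5 -4
+      : -1 1
drop   : -1
negate : 1
negate : -1
-23    : -1 -23
drop   : -1
3      : -1 3
swap   : 3 -1
-      : 4
negate : -4
11     : -4 11
+      : 7
*  — needs 2 operands, stack has 1 → underflow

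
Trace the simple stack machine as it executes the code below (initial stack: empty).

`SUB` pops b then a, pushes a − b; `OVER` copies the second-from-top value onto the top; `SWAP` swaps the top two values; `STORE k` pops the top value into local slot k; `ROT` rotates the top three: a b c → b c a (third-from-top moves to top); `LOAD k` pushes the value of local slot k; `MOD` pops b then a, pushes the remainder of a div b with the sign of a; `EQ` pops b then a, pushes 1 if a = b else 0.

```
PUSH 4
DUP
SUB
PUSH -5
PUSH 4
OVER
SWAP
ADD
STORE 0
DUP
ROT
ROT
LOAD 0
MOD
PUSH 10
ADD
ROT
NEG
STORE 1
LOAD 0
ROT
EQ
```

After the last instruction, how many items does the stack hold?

PUSH 4  → 4
DUP     → 4 4
SUB     → 0
PUSH -5 → 0 -5
PUSH 4  → 0 -5 4
OVER    → 0 -5 4 -5
SWAP    → 0 -5 -5 4
ADD     → 0 -5 -1
STORE 0 → 0 -5
DUP     → 0 -5 -5
ROT     → -5 -5 0
ROT     → -5 0 -5
LOAD 0  → -5 0 -5 -1
MOD     → -5 0 0
PUSH 10 → -5 0 0 10
ADD     → -5 0 10
ROT     → 0 10 -5
NEG     → 0 10 5
STORE 1 → 0 10
LOAD 0  → 0 10 -1
ROT     → 10 -1 0
EQ      → 10 0

2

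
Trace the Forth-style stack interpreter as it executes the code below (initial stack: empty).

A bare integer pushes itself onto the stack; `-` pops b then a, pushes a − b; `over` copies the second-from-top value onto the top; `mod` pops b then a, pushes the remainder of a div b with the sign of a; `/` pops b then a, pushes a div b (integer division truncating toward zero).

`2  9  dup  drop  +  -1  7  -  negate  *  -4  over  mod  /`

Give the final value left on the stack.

2       2
9       2 9
dup     2 9 9
drop    2 9
+       11
-1      11 -1
7       11 -1 7
-       11 -8
negate  11 8
*       88
-4      88 -4
over    88 -4 88
mod     88 -4
/       -22

-22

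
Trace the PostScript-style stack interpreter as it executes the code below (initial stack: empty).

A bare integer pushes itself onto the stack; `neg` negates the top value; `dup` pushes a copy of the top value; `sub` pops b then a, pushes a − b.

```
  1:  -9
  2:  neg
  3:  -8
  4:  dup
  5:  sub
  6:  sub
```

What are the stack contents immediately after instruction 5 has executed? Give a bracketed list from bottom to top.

[9, 0]

-9  : -9
neg : 9
-8  : 9 -8
dup : 9 -8 -8
sub : 9 0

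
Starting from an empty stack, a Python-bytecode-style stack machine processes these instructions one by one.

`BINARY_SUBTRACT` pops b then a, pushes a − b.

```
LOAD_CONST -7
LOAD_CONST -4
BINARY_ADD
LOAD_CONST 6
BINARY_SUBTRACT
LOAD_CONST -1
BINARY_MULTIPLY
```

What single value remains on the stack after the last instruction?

LOAD_CONST -7   -> [-7]
LOAD_CONST -4   -> [-7, -4]
BINARY_ADD      -> [-11]
LOAD_CONST 6    -> [-11, 6]
BINARY_SUBTRACT -> [-17]
LOAD_CONST -1   -> [-17, -1]
BINARY_MULTIPLY -> [17]

17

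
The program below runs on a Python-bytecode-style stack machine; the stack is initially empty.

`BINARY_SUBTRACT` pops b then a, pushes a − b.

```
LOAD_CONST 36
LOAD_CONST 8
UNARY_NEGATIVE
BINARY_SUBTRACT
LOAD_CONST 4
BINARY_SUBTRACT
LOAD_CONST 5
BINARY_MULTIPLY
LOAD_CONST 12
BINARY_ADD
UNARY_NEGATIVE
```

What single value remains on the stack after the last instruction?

LOAD_CONST 36   -> 36
LOAD_CONST 8    -> 36 8
UNARY_NEGATIVE  -> 36 -8
BINARY_SUBTRACT -> 44
LOAD_CONST 4    -> 44 4
BINARY_SUBTRACT -> 40
LOAD_CONST 5    -> 40 5
BINARY_MULTIPLY -> 200
LOAD_CONST 12   -> 200 12
BINARY_ADD      -> 212
UNARY_NEGATIVE  -> -212

-212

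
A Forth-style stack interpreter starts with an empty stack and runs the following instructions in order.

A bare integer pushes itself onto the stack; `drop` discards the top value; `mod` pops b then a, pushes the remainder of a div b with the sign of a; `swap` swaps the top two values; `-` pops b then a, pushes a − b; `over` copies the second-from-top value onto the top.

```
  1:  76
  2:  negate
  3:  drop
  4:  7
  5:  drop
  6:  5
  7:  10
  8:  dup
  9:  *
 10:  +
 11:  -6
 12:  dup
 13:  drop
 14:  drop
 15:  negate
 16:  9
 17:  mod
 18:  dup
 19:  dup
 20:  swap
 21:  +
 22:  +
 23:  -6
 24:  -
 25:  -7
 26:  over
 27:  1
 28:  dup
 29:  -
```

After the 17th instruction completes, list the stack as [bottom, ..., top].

[-6]

76     → [76]
negate → [-76]
drop   → []
7      → [7]
drop   → []
5      → [5]
10     → [5, 10]
dup    → [5, 10, 10]
*      → [5, 100]
+      → [105]
-6     → [105, -6]
dup    → [105, -6, -6]
drop   → [105, -6]
drop   → [105]
negate → [-105]
9      → [-105, 9]
mod    → [-6]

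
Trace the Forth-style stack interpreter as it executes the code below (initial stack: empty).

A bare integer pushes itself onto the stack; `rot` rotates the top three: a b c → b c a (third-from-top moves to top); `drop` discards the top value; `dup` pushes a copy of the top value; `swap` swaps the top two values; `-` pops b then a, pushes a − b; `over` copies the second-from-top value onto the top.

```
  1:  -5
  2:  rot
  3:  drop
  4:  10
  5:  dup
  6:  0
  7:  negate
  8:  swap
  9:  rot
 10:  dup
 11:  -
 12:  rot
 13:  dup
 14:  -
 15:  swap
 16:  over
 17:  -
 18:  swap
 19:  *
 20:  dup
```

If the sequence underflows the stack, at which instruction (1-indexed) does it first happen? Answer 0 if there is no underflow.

-5 → [-5]
rot  — needs 3 operands, stack has 1 → underflow

2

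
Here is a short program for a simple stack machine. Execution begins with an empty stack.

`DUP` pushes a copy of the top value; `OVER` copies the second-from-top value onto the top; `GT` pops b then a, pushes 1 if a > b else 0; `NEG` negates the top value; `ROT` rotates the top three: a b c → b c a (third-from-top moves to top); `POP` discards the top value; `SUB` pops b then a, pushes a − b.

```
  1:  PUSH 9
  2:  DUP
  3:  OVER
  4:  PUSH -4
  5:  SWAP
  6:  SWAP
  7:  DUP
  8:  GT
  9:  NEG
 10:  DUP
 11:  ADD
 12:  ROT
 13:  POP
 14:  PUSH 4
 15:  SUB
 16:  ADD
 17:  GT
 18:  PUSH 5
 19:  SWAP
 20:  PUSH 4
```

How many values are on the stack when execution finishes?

PUSH 9  -> [9]
DUP     -> [9, 9]
OVER    -> [9, 9, 9]
PUSH -4 -> [9, 9, 9, -4]
SWAP    -> [9, 9, -4, 9]
SWAP    -> [9, 9, 9, -4]
DUP     -> [9, 9, 9, -4, -4]
GT      -> [9, 9, 9, 0]
NEG     -> [9, 9, 9, 0]
DUP     -> [9, 9, 9, 0, 0]
ADD     -> [9, 9, 9, 0]
ROT     -> [9, 9, 0, 9]
POP     -> [9, 9, 0]
PUSH 4  -> [9, 9, 0, 4]
SUB     -> [9, 9, -4]
ADD     -> [9, 5]
GT      -> [1]
PUSH 5  -> [1, 5]
SWAP    -> [5, 1]
PUSH 4  -> [5, 1, 4]

3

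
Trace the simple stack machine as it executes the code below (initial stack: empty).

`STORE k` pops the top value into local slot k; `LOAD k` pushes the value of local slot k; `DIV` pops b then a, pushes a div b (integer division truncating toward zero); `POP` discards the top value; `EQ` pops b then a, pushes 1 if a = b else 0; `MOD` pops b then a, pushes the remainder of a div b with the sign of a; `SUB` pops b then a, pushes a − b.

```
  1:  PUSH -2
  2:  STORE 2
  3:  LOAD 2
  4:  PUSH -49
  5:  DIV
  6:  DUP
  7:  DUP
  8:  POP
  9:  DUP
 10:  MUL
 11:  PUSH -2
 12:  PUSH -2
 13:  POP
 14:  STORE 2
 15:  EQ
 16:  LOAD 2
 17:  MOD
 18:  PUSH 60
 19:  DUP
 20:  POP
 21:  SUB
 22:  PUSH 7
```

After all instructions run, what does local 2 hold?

PUSH -2   [-2]
STORE 2   []
LOAD 2    [-2]
PUSH -49  [-2, -49]
DIV       [0]
DUP       [0, 0]
DUP       [0, 0, 0]
POP       [0, 0]
DUP       [0, 0, 0]
MUL       [0, 0]
PUSH -2   [0, 0, -2]
PUSH -2   [0, 0, -2, -2]
POP       [0, 0, -2]
STORE 2   [0, 0]
EQ        [1]
LOAD 2    [1, -2]
MOD       [1]
PUSH 60   [1, 60]
DUP       [1, 60, 60]
POP       [1, 60]
SUB       [-59]
PUSH 7    [-59, 7]

-2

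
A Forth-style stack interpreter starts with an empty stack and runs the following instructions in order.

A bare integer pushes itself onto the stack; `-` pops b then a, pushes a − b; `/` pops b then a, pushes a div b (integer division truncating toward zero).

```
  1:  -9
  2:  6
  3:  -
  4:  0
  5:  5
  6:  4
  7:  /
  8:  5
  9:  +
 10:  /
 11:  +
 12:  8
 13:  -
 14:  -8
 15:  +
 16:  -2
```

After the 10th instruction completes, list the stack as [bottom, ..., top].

-9 → -9
6  → -9 6
-  → -15
0  → -15 0
5  → -15 0 5
4  → -15 0 5 4
/  → -15 0 1
5  → -15 0 1 5
+  → -15 0 6
/  → -15 0

[-15, 0]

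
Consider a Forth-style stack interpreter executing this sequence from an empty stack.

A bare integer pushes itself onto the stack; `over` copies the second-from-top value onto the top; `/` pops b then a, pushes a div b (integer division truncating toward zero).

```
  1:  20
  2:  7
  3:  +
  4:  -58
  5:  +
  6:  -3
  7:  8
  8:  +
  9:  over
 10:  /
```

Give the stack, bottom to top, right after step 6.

20  → [20]
7   → [20, 7]
+   → [27]
-58 → [27, -58]
+   → [-31]
-3  → [-31, -3]

[-31, -3]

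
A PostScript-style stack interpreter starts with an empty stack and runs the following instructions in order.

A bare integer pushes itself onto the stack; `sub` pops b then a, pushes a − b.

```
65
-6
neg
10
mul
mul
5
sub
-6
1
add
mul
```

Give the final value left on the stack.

65  : [65]
-6  : [65, -6]
neg : [65, 6]
10  : [65, 6, 10]
mul : [65, 60]
mul : [3900]
5   : [3900, 5]
sub : [3895]
-6  : [3895, -6]
1   : [3895, -6, 1]
add : [3895, -5]
mul : [-19475]

-19475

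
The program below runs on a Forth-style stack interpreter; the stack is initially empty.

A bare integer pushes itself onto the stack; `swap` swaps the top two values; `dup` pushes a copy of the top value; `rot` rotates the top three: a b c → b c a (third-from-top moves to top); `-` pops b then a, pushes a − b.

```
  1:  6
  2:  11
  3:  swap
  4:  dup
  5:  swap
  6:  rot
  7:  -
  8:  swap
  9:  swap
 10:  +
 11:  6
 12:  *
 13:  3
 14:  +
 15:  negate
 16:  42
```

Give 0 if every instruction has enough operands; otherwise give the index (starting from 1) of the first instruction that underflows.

0

6      → [6]
11     → [6, 11]
swap   → [11, 6]
dup    → [11, 6, 6]
swap   → [11, 6, 6]
rot    → [6, 6, 11]
-      → [6, -5]
swap   → [-5, 6]
swap   → [6, -5]
+      → [1]
6      → [1, 6]
*      → [6]
3      → [6, 3]
+      → [9]
negate → [-9]
42     → [-9, 42]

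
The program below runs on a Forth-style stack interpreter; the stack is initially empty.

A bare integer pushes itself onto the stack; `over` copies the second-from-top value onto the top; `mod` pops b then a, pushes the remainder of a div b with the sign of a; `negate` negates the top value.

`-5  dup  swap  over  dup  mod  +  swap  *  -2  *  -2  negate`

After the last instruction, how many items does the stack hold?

-5     -> -5
dup    -> -5 -5
swap   -> -5 -5
over   -> -5 -5 -5
dup    -> -5 -5 -5 -5
mod    -> -5 -5 0
+      -> -5 -5
swap   -> -5 -5
*      -> 25
-2     -> 25 -2
*      -> -50
-2     -> -50 -2
negate -> -50 2

2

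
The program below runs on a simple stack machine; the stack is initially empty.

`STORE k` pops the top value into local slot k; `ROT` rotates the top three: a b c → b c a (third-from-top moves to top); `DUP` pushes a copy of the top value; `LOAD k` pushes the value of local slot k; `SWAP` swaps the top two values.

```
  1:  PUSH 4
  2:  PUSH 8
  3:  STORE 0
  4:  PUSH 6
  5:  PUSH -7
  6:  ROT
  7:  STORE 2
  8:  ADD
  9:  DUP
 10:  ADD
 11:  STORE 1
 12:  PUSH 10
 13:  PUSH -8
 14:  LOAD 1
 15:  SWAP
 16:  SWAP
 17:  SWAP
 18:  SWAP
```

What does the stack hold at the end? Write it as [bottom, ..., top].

PUSH 4  -> 4
PUSH 8  -> 4 8
STORE 0 -> 4
PUSH 6  -> 4 6
PUSH -7 -> 4 6 -7
ROT     -> 6 -7 4
STORE 2 -> 6 -7
ADD     -> -1
DUP     -> -1 -1
ADD     -> -2
STORE 1 -> (empty)
PUSH 10 -> 10
PUSH -8 -> 10 -8
LOAD 1  -> 10 -8 -2
SWAP    -> 10 -2 -8
SWAP    -> 10 -8 -2
SWAP    -> 10 -2 -8
SWAP    -> 10 -8 -2

[10, -8, -2]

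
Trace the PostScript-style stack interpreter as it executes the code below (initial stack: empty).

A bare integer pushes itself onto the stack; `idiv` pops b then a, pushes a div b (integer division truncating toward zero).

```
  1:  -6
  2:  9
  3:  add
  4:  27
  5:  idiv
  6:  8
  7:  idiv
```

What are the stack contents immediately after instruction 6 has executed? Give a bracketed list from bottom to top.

-6    [-6]
9     [-6, 9]
add   [3]
27    [3, 27]
idiv  [0]
8     [0, 8]

[0, 8]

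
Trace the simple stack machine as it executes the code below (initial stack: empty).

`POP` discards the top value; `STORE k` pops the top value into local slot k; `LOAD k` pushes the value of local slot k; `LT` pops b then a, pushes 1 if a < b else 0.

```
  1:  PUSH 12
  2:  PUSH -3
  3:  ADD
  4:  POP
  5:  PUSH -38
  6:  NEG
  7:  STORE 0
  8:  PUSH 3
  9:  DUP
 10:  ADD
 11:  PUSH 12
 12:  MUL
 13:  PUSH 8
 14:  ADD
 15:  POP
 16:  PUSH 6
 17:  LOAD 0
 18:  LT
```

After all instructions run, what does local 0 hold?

38

PUSH 12  → [12]
PUSH -3  → [12, -3]
ADD      → [9]
POP      → []
PUSH -38 → [-38]
NEG      → [38]
STORE 0  → []
PUSH 3   → [3]
DUP      → [3, 3]
ADD      → [6]
PUSH 12  → [6, 12]
MUL      → [72]
PUSH 8   → [72, 8]
ADD      → [80]
POP      → []
PUSH 6   → [6]
LOAD 0   → [6, 38]
LT       → [1]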